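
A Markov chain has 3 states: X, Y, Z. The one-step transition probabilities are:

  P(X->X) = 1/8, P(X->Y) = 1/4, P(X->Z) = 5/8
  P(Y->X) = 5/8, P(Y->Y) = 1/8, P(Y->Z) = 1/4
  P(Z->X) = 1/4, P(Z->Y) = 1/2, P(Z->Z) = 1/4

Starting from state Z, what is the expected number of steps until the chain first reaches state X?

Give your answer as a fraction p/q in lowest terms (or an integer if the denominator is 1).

Answer: 44/17

Derivation:
Let h_i = expected steps to first reach X from state i.
Boundary: h_X = 0.
First-step equations for the other states:
  h_Y = 1 + 5/8*h_X + 1/8*h_Y + 1/4*h_Z
  h_Z = 1 + 1/4*h_X + 1/2*h_Y + 1/4*h_Z

Substituting h_X = 0 and rearranging gives the linear system (I - Q) h = 1:
  [7/8, -1/4] . (h_Y, h_Z) = 1
  [-1/2, 3/4] . (h_Y, h_Z) = 1

Solving yields:
  h_Y = 32/17
  h_Z = 44/17

Starting state is Z, so the expected hitting time is h_Z = 44/17.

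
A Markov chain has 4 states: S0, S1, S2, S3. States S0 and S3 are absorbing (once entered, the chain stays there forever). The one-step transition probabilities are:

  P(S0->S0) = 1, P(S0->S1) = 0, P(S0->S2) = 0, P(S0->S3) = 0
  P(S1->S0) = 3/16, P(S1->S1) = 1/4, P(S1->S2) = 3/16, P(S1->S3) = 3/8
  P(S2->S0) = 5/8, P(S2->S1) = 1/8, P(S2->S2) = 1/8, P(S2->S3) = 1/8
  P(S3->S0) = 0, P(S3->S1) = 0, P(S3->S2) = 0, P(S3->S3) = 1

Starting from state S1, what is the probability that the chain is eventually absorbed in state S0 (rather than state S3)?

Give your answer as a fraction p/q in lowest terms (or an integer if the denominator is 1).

Answer: 4/9

Derivation:
Let a_i = P(absorbed in S0 | start in state i).
Boundary conditions: a_S0 = 1, a_S3 = 0.
For each transient state i, a_i = sum_j P(i->j) * a_j:
  a_S1 = 3/16*a_S0 + 1/4*a_S1 + 3/16*a_S2 + 3/8*a_S3
  a_S2 = 5/8*a_S0 + 1/8*a_S1 + 1/8*a_S2 + 1/8*a_S3

Substituting a_S0 = 1 and a_S3 = 0, rearrange to (I - Q) a = r where r[i] = P(i -> S0):
  [3/4, -3/16] . (a_S1, a_S2) = 3/16
  [-1/8, 7/8] . (a_S1, a_S2) = 5/8

Solving yields:
  a_S1 = 4/9
  a_S2 = 7/9

Starting state is S1, so the absorption probability is a_S1 = 4/9.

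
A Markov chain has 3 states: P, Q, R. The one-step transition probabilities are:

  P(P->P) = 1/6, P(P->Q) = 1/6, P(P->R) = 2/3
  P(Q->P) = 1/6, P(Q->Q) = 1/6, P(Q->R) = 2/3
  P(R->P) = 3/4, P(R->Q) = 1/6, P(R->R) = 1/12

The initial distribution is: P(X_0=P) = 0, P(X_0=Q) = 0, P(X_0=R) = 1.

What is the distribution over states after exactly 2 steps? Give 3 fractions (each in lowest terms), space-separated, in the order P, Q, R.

Propagating the distribution step by step (d_{t+1} = d_t * P):
d_0 = (P=0, Q=0, R=1)
  d_1[P] = 0*1/6 + 0*1/6 + 1*3/4 = 3/4
  d_1[Q] = 0*1/6 + 0*1/6 + 1*1/6 = 1/6
  d_1[R] = 0*2/3 + 0*2/3 + 1*1/12 = 1/12
d_1 = (P=3/4, Q=1/6, R=1/12)
  d_2[P] = 3/4*1/6 + 1/6*1/6 + 1/12*3/4 = 31/144
  d_2[Q] = 3/4*1/6 + 1/6*1/6 + 1/12*1/6 = 1/6
  d_2[R] = 3/4*2/3 + 1/6*2/3 + 1/12*1/12 = 89/144
d_2 = (P=31/144, Q=1/6, R=89/144)

Answer: 31/144 1/6 89/144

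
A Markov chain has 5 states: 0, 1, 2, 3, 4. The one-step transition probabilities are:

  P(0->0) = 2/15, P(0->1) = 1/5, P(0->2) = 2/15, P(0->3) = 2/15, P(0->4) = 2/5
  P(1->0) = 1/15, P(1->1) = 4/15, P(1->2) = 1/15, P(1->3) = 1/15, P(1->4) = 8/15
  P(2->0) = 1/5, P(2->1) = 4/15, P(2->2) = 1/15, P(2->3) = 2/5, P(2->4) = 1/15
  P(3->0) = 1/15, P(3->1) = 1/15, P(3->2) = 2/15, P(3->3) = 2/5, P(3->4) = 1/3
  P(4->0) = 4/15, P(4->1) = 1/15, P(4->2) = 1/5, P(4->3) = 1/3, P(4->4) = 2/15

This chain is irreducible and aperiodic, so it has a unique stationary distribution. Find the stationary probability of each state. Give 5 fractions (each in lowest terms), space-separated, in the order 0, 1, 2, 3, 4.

The stationary distribution satisfies pi = pi * P, i.e.:
  pi_0 = 2/15*pi_0 + 1/15*pi_1 + 1/5*pi_2 + 1/15*pi_3 + 4/15*pi_4
  pi_1 = 1/5*pi_0 + 4/15*pi_1 + 4/15*pi_2 + 1/15*pi_3 + 1/15*pi_4
  pi_2 = 2/15*pi_0 + 1/15*pi_1 + 1/15*pi_2 + 2/15*pi_3 + 1/5*pi_4
  pi_3 = 2/15*pi_0 + 1/15*pi_1 + 2/5*pi_2 + 2/5*pi_3 + 1/3*pi_4
  pi_4 = 2/5*pi_0 + 8/15*pi_1 + 1/15*pi_2 + 1/3*pi_3 + 2/15*pi_4
with normalization: pi_0 + pi_1 + pi_2 + pi_3 + pi_4 = 1.

Using the first 4 balance equations plus normalization, the linear system A*pi = b is:
  [-13/15, 1/15, 1/5, 1/15, 4/15] . pi = 0
  [1/5, -11/15, 4/15, 1/15, 1/15] . pi = 0
  [2/15, 1/15, -14/15, 2/15, 1/5] . pi = 0
  [2/15, 1/15, 2/5, -3/5, 1/3] . pi = 0
  [1, 1, 1, 1, 1] . pi = 1

Solving yields:
  pi_0 = 14/93
  pi_1 = 277/1953
  pi_2 = 29/217
  pi_3 = 82/279
  pi_4 = 547/1953

Verification (pi * P):
  14/93*2/15 + 277/1953*1/15 + 29/217*1/5 + 82/279*1/15 + 547/1953*4/15 = 14/93 = pi_0  (ok)
  14/93*1/5 + 277/1953*4/15 + 29/217*4/15 + 82/279*1/15 + 547/1953*1/15 = 277/1953 = pi_1  (ok)
  14/93*2/15 + 277/1953*1/15 + 29/217*1/15 + 82/279*2/15 + 547/1953*1/5 = 29/217 = pi_2  (ok)
  14/93*2/15 + 277/1953*1/15 + 29/217*2/5 + 82/279*2/5 + 547/1953*1/3 = 82/279 = pi_3  (ok)
  14/93*2/5 + 277/1953*8/15 + 29/217*1/15 + 82/279*1/3 + 547/1953*2/15 = 547/1953 = pi_4  (ok)

Answer: 14/93 277/1953 29/217 82/279 547/1953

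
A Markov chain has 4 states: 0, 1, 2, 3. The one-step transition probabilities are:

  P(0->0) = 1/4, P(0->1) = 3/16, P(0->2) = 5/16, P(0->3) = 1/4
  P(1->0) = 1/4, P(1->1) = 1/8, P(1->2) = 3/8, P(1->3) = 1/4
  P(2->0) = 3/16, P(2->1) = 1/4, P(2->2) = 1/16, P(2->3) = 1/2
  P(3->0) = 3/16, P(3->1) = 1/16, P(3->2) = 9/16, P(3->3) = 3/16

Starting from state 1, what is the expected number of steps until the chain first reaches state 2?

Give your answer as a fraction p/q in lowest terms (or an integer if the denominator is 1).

Answer: 136/55

Derivation:
Let h_i = expected steps to first reach 2 from state i.
Boundary: h_2 = 0.
First-step equations for the other states:
  h_0 = 1 + 1/4*h_0 + 3/16*h_1 + 5/16*h_2 + 1/4*h_3
  h_1 = 1 + 1/4*h_0 + 1/8*h_1 + 3/8*h_2 + 1/4*h_3
  h_3 = 1 + 3/16*h_0 + 1/16*h_1 + 9/16*h_2 + 3/16*h_3

Substituting h_2 = 0 and rearranging gives the linear system (I - Q) h = 1:
  [3/4, -3/16, -1/4] . (h_0, h_1, h_3) = 1
  [-1/4, 7/8, -1/4] . (h_0, h_1, h_3) = 1
  [-3/16, -1/16, 13/16] . (h_0, h_1, h_3) = 1

Solving yields:
  h_0 = 289/110
  h_1 = 136/55
  h_3 = 223/110

Starting state is 1, so the expected hitting time is h_1 = 136/55.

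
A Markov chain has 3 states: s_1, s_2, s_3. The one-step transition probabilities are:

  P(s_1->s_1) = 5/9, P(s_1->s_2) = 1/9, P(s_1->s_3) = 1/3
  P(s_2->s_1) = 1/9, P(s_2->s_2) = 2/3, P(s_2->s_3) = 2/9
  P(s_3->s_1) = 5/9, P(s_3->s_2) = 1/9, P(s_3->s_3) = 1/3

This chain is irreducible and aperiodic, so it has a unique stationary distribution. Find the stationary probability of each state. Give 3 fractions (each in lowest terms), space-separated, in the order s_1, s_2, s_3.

Answer: 4/9 1/4 11/36

Derivation:
The stationary distribution satisfies pi = pi * P, i.e.:
  pi_s_1 = 5/9*pi_s_1 + 1/9*pi_s_2 + 5/9*pi_s_3
  pi_s_2 = 1/9*pi_s_1 + 2/3*pi_s_2 + 1/9*pi_s_3
  pi_s_3 = 1/3*pi_s_1 + 2/9*pi_s_2 + 1/3*pi_s_3
with normalization: pi_s_1 + pi_s_2 + pi_s_3 = 1.

Using the first 2 balance equations plus normalization, the linear system A*pi = b is:
  [-4/9, 1/9, 5/9] . pi = 0
  [1/9, -1/3, 1/9] . pi = 0
  [1, 1, 1] . pi = 1

Solving yields:
  pi_s_1 = 4/9
  pi_s_2 = 1/4
  pi_s_3 = 11/36

Verification (pi * P):
  4/9*5/9 + 1/4*1/9 + 11/36*5/9 = 4/9 = pi_s_1  (ok)
  4/9*1/9 + 1/4*2/3 + 11/36*1/9 = 1/4 = pi_s_2  (ok)
  4/9*1/3 + 1/4*2/9 + 11/36*1/3 = 11/36 = pi_s_3  (ok)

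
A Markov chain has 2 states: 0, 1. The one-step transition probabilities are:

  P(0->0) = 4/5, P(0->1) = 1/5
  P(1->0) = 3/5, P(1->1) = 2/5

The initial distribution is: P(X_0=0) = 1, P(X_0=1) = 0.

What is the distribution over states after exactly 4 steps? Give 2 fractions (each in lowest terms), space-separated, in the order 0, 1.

Propagating the distribution step by step (d_{t+1} = d_t * P):
d_0 = (0=1, 1=0)
  d_1[0] = 1*4/5 + 0*3/5 = 4/5
  d_1[1] = 1*1/5 + 0*2/5 = 1/5
d_1 = (0=4/5, 1=1/5)
  d_2[0] = 4/5*4/5 + 1/5*3/5 = 19/25
  d_2[1] = 4/5*1/5 + 1/5*2/5 = 6/25
d_2 = (0=19/25, 1=6/25)
  d_3[0] = 19/25*4/5 + 6/25*3/5 = 94/125
  d_3[1] = 19/25*1/5 + 6/25*2/5 = 31/125
d_3 = (0=94/125, 1=31/125)
  d_4[0] = 94/125*4/5 + 31/125*3/5 = 469/625
  d_4[1] = 94/125*1/5 + 31/125*2/5 = 156/625
d_4 = (0=469/625, 1=156/625)

Answer: 469/625 156/625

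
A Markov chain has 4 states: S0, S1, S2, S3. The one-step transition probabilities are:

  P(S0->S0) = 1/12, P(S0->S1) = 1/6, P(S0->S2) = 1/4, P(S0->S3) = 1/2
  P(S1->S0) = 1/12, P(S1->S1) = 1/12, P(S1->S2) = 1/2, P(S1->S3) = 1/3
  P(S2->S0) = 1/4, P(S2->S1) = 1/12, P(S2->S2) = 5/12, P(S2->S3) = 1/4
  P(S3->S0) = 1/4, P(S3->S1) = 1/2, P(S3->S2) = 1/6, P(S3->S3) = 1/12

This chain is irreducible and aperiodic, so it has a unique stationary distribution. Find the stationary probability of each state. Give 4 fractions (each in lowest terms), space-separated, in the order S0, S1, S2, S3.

Answer: 431/2340 493/2340 787/2340 629/2340

Derivation:
The stationary distribution satisfies pi = pi * P, i.e.:
  pi_S0 = 1/12*pi_S0 + 1/12*pi_S1 + 1/4*pi_S2 + 1/4*pi_S3
  pi_S1 = 1/6*pi_S0 + 1/12*pi_S1 + 1/12*pi_S2 + 1/2*pi_S3
  pi_S2 = 1/4*pi_S0 + 1/2*pi_S1 + 5/12*pi_S2 + 1/6*pi_S3
  pi_S3 = 1/2*pi_S0 + 1/3*pi_S1 + 1/4*pi_S2 + 1/12*pi_S3
with normalization: pi_S0 + pi_S1 + pi_S2 + pi_S3 = 1.

Using the first 3 balance equations plus normalization, the linear system A*pi = b is:
  [-11/12, 1/12, 1/4, 1/4] . pi = 0
  [1/6, -11/12, 1/12, 1/2] . pi = 0
  [1/4, 1/2, -7/12, 1/6] . pi = 0
  [1, 1, 1, 1] . pi = 1

Solving yields:
  pi_S0 = 431/2340
  pi_S1 = 493/2340
  pi_S2 = 787/2340
  pi_S3 = 629/2340

Verification (pi * P):
  431/2340*1/12 + 493/2340*1/12 + 787/2340*1/4 + 629/2340*1/4 = 431/2340 = pi_S0  (ok)
  431/2340*1/6 + 493/2340*1/12 + 787/2340*1/12 + 629/2340*1/2 = 493/2340 = pi_S1  (ok)
  431/2340*1/4 + 493/2340*1/2 + 787/2340*5/12 + 629/2340*1/6 = 787/2340 = pi_S2  (ok)
  431/2340*1/2 + 493/2340*1/3 + 787/2340*1/4 + 629/2340*1/12 = 629/2340 = pi_S3  (ok)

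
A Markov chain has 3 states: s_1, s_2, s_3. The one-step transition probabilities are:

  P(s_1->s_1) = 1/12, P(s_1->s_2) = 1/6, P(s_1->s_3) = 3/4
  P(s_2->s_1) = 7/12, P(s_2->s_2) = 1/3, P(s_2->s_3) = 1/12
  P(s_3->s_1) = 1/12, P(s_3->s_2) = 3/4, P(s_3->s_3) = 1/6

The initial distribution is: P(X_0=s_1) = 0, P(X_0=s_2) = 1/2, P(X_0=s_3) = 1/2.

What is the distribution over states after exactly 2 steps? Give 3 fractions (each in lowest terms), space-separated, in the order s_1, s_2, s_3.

Answer: 17/48 95/288 91/288

Derivation:
Propagating the distribution step by step (d_{t+1} = d_t * P):
d_0 = (s_1=0, s_2=1/2, s_3=1/2)
  d_1[s_1] = 0*1/12 + 1/2*7/12 + 1/2*1/12 = 1/3
  d_1[s_2] = 0*1/6 + 1/2*1/3 + 1/2*3/4 = 13/24
  d_1[s_3] = 0*3/4 + 1/2*1/12 + 1/2*1/6 = 1/8
d_1 = (s_1=1/3, s_2=13/24, s_3=1/8)
  d_2[s_1] = 1/3*1/12 + 13/24*7/12 + 1/8*1/12 = 17/48
  d_2[s_2] = 1/3*1/6 + 13/24*1/3 + 1/8*3/4 = 95/288
  d_2[s_3] = 1/3*3/4 + 13/24*1/12 + 1/8*1/6 = 91/288
d_2 = (s_1=17/48, s_2=95/288, s_3=91/288)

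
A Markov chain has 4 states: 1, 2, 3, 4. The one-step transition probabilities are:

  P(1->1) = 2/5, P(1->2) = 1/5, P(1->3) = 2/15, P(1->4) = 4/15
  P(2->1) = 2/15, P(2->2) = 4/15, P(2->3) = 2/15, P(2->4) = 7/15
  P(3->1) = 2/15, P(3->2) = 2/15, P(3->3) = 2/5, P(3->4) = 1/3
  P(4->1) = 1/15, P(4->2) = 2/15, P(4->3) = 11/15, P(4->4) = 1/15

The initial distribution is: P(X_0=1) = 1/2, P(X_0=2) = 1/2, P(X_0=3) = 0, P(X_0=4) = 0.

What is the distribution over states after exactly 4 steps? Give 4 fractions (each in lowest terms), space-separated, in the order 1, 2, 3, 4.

Answer: 16063/101250 313/1875 40897/101250 13694/50625

Derivation:
Propagating the distribution step by step (d_{t+1} = d_t * P):
d_0 = (1=1/2, 2=1/2, 3=0, 4=0)
  d_1[1] = 1/2*2/5 + 1/2*2/15 + 0*2/15 + 0*1/15 = 4/15
  d_1[2] = 1/2*1/5 + 1/2*4/15 + 0*2/15 + 0*2/15 = 7/30
  d_1[3] = 1/2*2/15 + 1/2*2/15 + 0*2/5 + 0*11/15 = 2/15
  d_1[4] = 1/2*4/15 + 1/2*7/15 + 0*1/3 + 0*1/15 = 11/30
d_1 = (1=4/15, 2=7/30, 3=2/15, 4=11/30)
  d_2[1] = 4/15*2/5 + 7/30*2/15 + 2/15*2/15 + 11/30*1/15 = 9/50
  d_2[2] = 4/15*1/5 + 7/30*4/15 + 2/15*2/15 + 11/30*2/15 = 41/225
  d_2[3] = 4/15*2/15 + 7/30*2/15 + 2/15*2/5 + 11/30*11/15 = 7/18
  d_2[4] = 4/15*4/15 + 7/30*7/15 + 2/15*1/3 + 11/30*1/15 = 56/225
d_2 = (1=9/50, 2=41/225, 3=7/18, 4=56/225)
  d_3[1] = 9/50*2/5 + 41/225*2/15 + 7/18*2/15 + 56/225*1/15 = 556/3375
  d_3[2] = 9/50*1/5 + 41/225*4/15 + 7/18*2/15 + 56/225*2/15 = 229/1350
  d_3[3] = 9/50*2/15 + 41/225*2/15 + 7/18*2/5 + 56/225*11/15 = 1304/3375
  d_3[4] = 9/50*4/15 + 41/225*7/15 + 7/18*1/3 + 56/225*1/15 = 377/1350
d_3 = (1=556/3375, 2=229/1350, 3=1304/3375, 4=377/1350)
  d_4[1] = 556/3375*2/5 + 229/1350*2/15 + 1304/3375*2/15 + 377/1350*1/15 = 16063/101250
  d_4[2] = 556/3375*1/5 + 229/1350*4/15 + 1304/3375*2/15 + 377/1350*2/15 = 313/1875
  d_4[3] = 556/3375*2/15 + 229/1350*2/15 + 1304/3375*2/5 + 377/1350*11/15 = 40897/101250
  d_4[4] = 556/3375*4/15 + 229/1350*7/15 + 1304/3375*1/3 + 377/1350*1/15 = 13694/50625
d_4 = (1=16063/101250, 2=313/1875, 3=40897/101250, 4=13694/50625)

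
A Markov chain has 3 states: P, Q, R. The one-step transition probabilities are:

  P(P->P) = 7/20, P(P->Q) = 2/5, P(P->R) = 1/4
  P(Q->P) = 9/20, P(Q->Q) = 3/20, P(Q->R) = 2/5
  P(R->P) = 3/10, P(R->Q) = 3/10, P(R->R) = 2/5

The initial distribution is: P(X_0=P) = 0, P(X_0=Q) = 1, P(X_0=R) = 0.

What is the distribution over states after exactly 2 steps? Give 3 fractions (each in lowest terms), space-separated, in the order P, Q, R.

Propagating the distribution step by step (d_{t+1} = d_t * P):
d_0 = (P=0, Q=1, R=0)
  d_1[P] = 0*7/20 + 1*9/20 + 0*3/10 = 9/20
  d_1[Q] = 0*2/5 + 1*3/20 + 0*3/10 = 3/20
  d_1[R] = 0*1/4 + 1*2/5 + 0*2/5 = 2/5
d_1 = (P=9/20, Q=3/20, R=2/5)
  d_2[P] = 9/20*7/20 + 3/20*9/20 + 2/5*3/10 = 69/200
  d_2[Q] = 9/20*2/5 + 3/20*3/20 + 2/5*3/10 = 129/400
  d_2[R] = 9/20*1/4 + 3/20*2/5 + 2/5*2/5 = 133/400
d_2 = (P=69/200, Q=129/400, R=133/400)

Answer: 69/200 129/400 133/400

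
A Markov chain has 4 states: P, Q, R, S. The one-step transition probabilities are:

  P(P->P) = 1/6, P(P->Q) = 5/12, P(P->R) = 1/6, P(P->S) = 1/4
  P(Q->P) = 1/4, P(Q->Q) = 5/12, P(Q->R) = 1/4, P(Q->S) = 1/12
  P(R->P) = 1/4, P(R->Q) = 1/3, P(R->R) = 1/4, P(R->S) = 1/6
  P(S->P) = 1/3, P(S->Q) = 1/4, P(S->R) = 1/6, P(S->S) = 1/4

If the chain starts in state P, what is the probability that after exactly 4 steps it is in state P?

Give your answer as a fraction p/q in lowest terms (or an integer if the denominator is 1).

Answer: 2531/10368

Derivation:
Computing P^4 by repeated multiplication:
P^1 =
  P: [1/6, 5/12, 1/6, 1/4]
  Q: [1/4, 5/12, 1/4, 1/12]
  R: [1/4, 1/3, 1/4, 1/6]
  S: [1/3, 1/4, 1/6, 1/4]
P^2 =
  P: [37/144, 13/36, 31/144, 1/6]
  Q: [17/72, 55/144, 2/9, 23/144]
  R: [35/144, 53/144, 31/144, 25/144]
  S: [35/144, 13/36, 29/144, 7/36]
P^3 =
  P: [419/1728, 641/1728, 371/1728, 11/64]
  Q: [421/1728, 107/288, 125/576, 145/864]
  R: [211/864, 71/192, 31/144, 295/1728]
  S: [425/1728, 635/1728, 41/192, 299/1728]
P^4 =
  P: [2531/10368, 7675/20736, 1117/5184, 1177/6912]
  Q: [5053/20736, 7685/20736, 497/2304, 1175/6912]
  R: [5057/20736, 3839/10368, 1489/6912, 589/3456]
  S: [281/1152, 7673/20736, 1115/5184, 3545/20736]

(P^4)[P -> P] = 2531/10368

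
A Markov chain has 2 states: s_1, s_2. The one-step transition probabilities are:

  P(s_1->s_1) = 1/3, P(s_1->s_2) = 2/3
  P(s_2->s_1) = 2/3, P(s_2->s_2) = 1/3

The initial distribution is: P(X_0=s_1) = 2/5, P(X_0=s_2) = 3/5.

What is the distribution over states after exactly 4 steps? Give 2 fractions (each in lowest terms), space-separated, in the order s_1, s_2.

Propagating the distribution step by step (d_{t+1} = d_t * P):
d_0 = (s_1=2/5, s_2=3/5)
  d_1[s_1] = 2/5*1/3 + 3/5*2/3 = 8/15
  d_1[s_2] = 2/5*2/3 + 3/5*1/3 = 7/15
d_1 = (s_1=8/15, s_2=7/15)
  d_2[s_1] = 8/15*1/3 + 7/15*2/3 = 22/45
  d_2[s_2] = 8/15*2/3 + 7/15*1/3 = 23/45
d_2 = (s_1=22/45, s_2=23/45)
  d_3[s_1] = 22/45*1/3 + 23/45*2/3 = 68/135
  d_3[s_2] = 22/45*2/3 + 23/45*1/3 = 67/135
d_3 = (s_1=68/135, s_2=67/135)
  d_4[s_1] = 68/135*1/3 + 67/135*2/3 = 202/405
  d_4[s_2] = 68/135*2/3 + 67/135*1/3 = 203/405
d_4 = (s_1=202/405, s_2=203/405)

Answer: 202/405 203/405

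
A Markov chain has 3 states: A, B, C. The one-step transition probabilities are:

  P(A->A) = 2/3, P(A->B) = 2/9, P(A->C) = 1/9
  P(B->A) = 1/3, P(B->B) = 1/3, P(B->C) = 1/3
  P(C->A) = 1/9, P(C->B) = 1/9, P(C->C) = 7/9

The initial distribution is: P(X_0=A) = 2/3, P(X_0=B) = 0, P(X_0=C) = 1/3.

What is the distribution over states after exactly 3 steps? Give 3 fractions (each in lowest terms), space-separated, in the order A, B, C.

Answer: 853/2187 445/2187 889/2187

Derivation:
Propagating the distribution step by step (d_{t+1} = d_t * P):
d_0 = (A=2/3, B=0, C=1/3)
  d_1[A] = 2/3*2/3 + 0*1/3 + 1/3*1/9 = 13/27
  d_1[B] = 2/3*2/9 + 0*1/3 + 1/3*1/9 = 5/27
  d_1[C] = 2/3*1/9 + 0*1/3 + 1/3*7/9 = 1/3
d_1 = (A=13/27, B=5/27, C=1/3)
  d_2[A] = 13/27*2/3 + 5/27*1/3 + 1/3*1/9 = 34/81
  d_2[B] = 13/27*2/9 + 5/27*1/3 + 1/3*1/9 = 50/243
  d_2[C] = 13/27*1/9 + 5/27*1/3 + 1/3*7/9 = 91/243
d_2 = (A=34/81, B=50/243, C=91/243)
  d_3[A] = 34/81*2/3 + 50/243*1/3 + 91/243*1/9 = 853/2187
  d_3[B] = 34/81*2/9 + 50/243*1/3 + 91/243*1/9 = 445/2187
  d_3[C] = 34/81*1/9 + 50/243*1/3 + 91/243*7/9 = 889/2187
d_3 = (A=853/2187, B=445/2187, C=889/2187)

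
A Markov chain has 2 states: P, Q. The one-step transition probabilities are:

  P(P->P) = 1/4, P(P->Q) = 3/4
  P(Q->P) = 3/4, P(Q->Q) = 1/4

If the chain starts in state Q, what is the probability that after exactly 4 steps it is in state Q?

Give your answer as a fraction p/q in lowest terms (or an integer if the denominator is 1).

Computing P^4 by repeated multiplication:
P^1 =
  P: [1/4, 3/4]
  Q: [3/4, 1/4]
P^2 =
  P: [5/8, 3/8]
  Q: [3/8, 5/8]
P^3 =
  P: [7/16, 9/16]
  Q: [9/16, 7/16]
P^4 =
  P: [17/32, 15/32]
  Q: [15/32, 17/32]

(P^4)[Q -> Q] = 17/32

Answer: 17/32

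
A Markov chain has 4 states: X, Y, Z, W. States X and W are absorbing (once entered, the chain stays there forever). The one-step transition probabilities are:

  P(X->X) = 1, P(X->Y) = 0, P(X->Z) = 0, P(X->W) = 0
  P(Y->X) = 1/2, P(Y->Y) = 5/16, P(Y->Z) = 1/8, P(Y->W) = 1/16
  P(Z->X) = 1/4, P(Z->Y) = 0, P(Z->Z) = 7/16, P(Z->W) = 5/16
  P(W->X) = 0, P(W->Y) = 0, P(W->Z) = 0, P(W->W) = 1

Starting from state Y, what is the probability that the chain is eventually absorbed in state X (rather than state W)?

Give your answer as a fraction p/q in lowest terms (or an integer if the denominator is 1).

Let a_i = P(absorbed in X | start in state i).
Boundary conditions: a_X = 1, a_W = 0.
For each transient state i, a_i = sum_j P(i->j) * a_j:
  a_Y = 1/2*a_X + 5/16*a_Y + 1/8*a_Z + 1/16*a_W
  a_Z = 1/4*a_X + 0*a_Y + 7/16*a_Z + 5/16*a_W

Substituting a_X = 1 and a_W = 0, rearrange to (I - Q) a = r where r[i] = P(i -> X):
  [11/16, -1/8] . (a_Y, a_Z) = 1/2
  [0, 9/16] . (a_Y, a_Z) = 1/4

Solving yields:
  a_Y = 80/99
  a_Z = 4/9

Starting state is Y, so the absorption probability is a_Y = 80/99.

Answer: 80/99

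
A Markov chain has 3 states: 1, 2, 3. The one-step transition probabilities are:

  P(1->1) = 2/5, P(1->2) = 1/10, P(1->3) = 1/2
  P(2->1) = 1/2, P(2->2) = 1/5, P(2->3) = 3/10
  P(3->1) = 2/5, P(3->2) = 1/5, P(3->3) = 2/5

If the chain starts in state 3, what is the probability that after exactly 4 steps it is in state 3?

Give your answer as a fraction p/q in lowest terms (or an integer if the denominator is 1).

Computing P^4 by repeated multiplication:
P^1 =
  1: [2/5, 1/10, 1/2]
  2: [1/2, 1/5, 3/10]
  3: [2/5, 1/5, 2/5]
P^2 =
  1: [41/100, 4/25, 43/100]
  2: [21/50, 3/20, 43/100]
  3: [21/50, 4/25, 21/50]
P^3 =
  1: [52/125, 159/1000, 17/40]
  2: [83/200, 79/500, 427/1000]
  3: [52/125, 79/500, 213/500]
P^4 =
  1: [4159/10000, 99/625, 4257/10000]
  2: [2079/5000, 317/2000, 4257/10000]
  3: [2079/5000, 99/625, 2129/5000]

(P^4)[3 -> 3] = 2129/5000

Answer: 2129/5000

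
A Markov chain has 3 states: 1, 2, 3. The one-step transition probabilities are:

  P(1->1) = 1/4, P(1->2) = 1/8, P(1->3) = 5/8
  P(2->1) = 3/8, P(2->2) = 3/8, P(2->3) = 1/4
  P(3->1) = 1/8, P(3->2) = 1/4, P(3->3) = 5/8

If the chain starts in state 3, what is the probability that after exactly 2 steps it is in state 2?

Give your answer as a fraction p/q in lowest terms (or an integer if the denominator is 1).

Computing P^2 by repeated multiplication:
P^1 =
  1: [1/4, 1/8, 5/8]
  2: [3/8, 3/8, 1/4]
  3: [1/8, 1/4, 5/8]
P^2 =
  1: [3/16, 15/64, 37/64]
  2: [17/64, 1/4, 31/64]
  3: [13/64, 17/64, 17/32]

(P^2)[3 -> 2] = 17/64

Answer: 17/64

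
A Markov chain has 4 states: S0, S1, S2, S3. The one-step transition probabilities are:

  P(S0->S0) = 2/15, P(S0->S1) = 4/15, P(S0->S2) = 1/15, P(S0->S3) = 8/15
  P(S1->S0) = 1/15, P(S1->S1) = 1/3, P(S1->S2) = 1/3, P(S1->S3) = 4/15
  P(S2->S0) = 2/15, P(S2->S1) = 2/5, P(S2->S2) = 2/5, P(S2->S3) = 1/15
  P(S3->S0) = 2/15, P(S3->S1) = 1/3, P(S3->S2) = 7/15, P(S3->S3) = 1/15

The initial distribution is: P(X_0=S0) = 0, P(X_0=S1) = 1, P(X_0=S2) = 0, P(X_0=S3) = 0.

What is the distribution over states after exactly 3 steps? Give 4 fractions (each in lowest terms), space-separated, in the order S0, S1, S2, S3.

Propagating the distribution step by step (d_{t+1} = d_t * P):
d_0 = (S0=0, S1=1, S2=0, S3=0)
  d_1[S0] = 0*2/15 + 1*1/15 + 0*2/15 + 0*2/15 = 1/15
  d_1[S1] = 0*4/15 + 1*1/3 + 0*2/5 + 0*1/3 = 1/3
  d_1[S2] = 0*1/15 + 1*1/3 + 0*2/5 + 0*7/15 = 1/3
  d_1[S3] = 0*8/15 + 1*4/15 + 0*1/15 + 0*1/15 = 4/15
d_1 = (S0=1/15, S1=1/3, S2=1/3, S3=4/15)
  d_2[S0] = 1/15*2/15 + 1/3*1/15 + 1/3*2/15 + 4/15*2/15 = 1/9
  d_2[S1] = 1/15*4/15 + 1/3*1/3 + 1/3*2/5 + 4/15*1/3 = 79/225
  d_2[S2] = 1/15*1/15 + 1/3*1/3 + 1/3*2/5 + 4/15*7/15 = 28/75
  d_2[S3] = 1/15*8/15 + 1/3*4/15 + 1/3*1/15 + 4/15*1/15 = 37/225
d_2 = (S0=1/9, S1=79/225, S2=28/75, S3=37/225)
  d_3[S0] = 1/9*2/15 + 79/225*1/15 + 28/75*2/15 + 37/225*2/15 = 371/3375
  d_3[S1] = 1/9*4/15 + 79/225*1/3 + 28/75*2/5 + 37/225*1/3 = 1184/3375
  d_3[S2] = 1/9*1/15 + 79/225*1/3 + 28/75*2/5 + 37/225*7/15 = 1183/3375
  d_3[S3] = 1/9*8/15 + 79/225*4/15 + 28/75*1/15 + 37/225*1/15 = 637/3375
d_3 = (S0=371/3375, S1=1184/3375, S2=1183/3375, S3=637/3375)

Answer: 371/3375 1184/3375 1183/3375 637/3375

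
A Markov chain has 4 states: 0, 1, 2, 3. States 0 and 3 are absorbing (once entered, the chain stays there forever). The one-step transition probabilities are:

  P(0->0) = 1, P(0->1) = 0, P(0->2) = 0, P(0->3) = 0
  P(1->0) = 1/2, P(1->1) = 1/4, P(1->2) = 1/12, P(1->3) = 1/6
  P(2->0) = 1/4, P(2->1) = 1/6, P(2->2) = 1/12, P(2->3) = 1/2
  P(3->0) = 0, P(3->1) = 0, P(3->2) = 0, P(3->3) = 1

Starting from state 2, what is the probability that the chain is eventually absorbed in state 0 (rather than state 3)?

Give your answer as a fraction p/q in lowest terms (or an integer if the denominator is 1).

Answer: 39/97

Derivation:
Let a_i = P(absorbed in 0 | start in state i).
Boundary conditions: a_0 = 1, a_3 = 0.
For each transient state i, a_i = sum_j P(i->j) * a_j:
  a_1 = 1/2*a_0 + 1/4*a_1 + 1/12*a_2 + 1/6*a_3
  a_2 = 1/4*a_0 + 1/6*a_1 + 1/12*a_2 + 1/2*a_3

Substituting a_0 = 1 and a_3 = 0, rearrange to (I - Q) a = r where r[i] = P(i -> 0):
  [3/4, -1/12] . (a_1, a_2) = 1/2
  [-1/6, 11/12] . (a_1, a_2) = 1/4

Solving yields:
  a_1 = 69/97
  a_2 = 39/97

Starting state is 2, so the absorption probability is a_2 = 39/97.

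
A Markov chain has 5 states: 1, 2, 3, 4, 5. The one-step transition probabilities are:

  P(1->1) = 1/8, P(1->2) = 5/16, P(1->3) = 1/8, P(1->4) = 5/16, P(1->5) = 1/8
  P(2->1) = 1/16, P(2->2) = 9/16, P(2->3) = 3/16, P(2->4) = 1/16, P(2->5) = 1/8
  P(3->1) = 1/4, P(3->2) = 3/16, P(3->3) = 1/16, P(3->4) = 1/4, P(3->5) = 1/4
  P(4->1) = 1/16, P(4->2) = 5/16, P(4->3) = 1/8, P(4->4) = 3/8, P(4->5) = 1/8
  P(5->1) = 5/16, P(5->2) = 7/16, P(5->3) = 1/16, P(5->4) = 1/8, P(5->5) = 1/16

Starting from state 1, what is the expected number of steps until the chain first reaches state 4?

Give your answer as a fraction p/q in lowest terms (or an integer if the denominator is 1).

Let h_i = expected steps to first reach 4 from state i.
Boundary: h_4 = 0.
First-step equations for the other states:
  h_1 = 1 + 1/8*h_1 + 5/16*h_2 + 1/8*h_3 + 5/16*h_4 + 1/8*h_5
  h_2 = 1 + 1/16*h_1 + 9/16*h_2 + 3/16*h_3 + 1/16*h_4 + 1/8*h_5
  h_3 = 1 + 1/4*h_1 + 3/16*h_2 + 1/16*h_3 + 1/4*h_4 + 1/4*h_5
  h_5 = 1 + 5/16*h_1 + 7/16*h_2 + 1/16*h_3 + 1/8*h_4 + 1/16*h_5

Substituting h_4 = 0 and rearranging gives the linear system (I - Q) h = 1:
  [7/8, -5/16, -1/8, -1/8] . (h_1, h_2, h_3, h_5) = 1
  [-1/16, 7/16, -3/16, -1/8] . (h_1, h_2, h_3, h_5) = 1
  [-1/4, -3/16, 15/16, -1/4] . (h_1, h_2, h_3, h_5) = 1
  [-5/16, -7/16, -1/16, 15/16] . (h_1, h_2, h_3, h_5) = 1

Solving yields:
  h_1 = 56352/9859
  h_2 = 75344/9859
  h_3 = 58848/9859
  h_5 = 68384/9859

Starting state is 1, so the expected hitting time is h_1 = 56352/9859.

Answer: 56352/9859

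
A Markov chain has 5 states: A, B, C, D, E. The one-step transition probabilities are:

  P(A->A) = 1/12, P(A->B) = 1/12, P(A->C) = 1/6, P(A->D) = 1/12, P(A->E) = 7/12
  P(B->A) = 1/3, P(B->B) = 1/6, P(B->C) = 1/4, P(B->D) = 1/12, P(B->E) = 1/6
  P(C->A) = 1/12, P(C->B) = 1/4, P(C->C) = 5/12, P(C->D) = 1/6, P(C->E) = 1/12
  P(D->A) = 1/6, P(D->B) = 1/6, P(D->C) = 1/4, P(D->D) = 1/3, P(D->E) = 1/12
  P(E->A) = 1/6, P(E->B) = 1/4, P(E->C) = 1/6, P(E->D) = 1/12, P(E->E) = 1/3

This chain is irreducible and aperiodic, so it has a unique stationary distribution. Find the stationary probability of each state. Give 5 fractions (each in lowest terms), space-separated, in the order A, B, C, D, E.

Answer: 2267/13835 539/2767 3589/13835 1936/13835 3348/13835

Derivation:
The stationary distribution satisfies pi = pi * P, i.e.:
  pi_A = 1/12*pi_A + 1/3*pi_B + 1/12*pi_C + 1/6*pi_D + 1/6*pi_E
  pi_B = 1/12*pi_A + 1/6*pi_B + 1/4*pi_C + 1/6*pi_D + 1/4*pi_E
  pi_C = 1/6*pi_A + 1/4*pi_B + 5/12*pi_C + 1/4*pi_D + 1/6*pi_E
  pi_D = 1/12*pi_A + 1/12*pi_B + 1/6*pi_C + 1/3*pi_D + 1/12*pi_E
  pi_E = 7/12*pi_A + 1/6*pi_B + 1/12*pi_C + 1/12*pi_D + 1/3*pi_E
with normalization: pi_A + pi_B + pi_C + pi_D + pi_E = 1.

Using the first 4 balance equations plus normalization, the linear system A*pi = b is:
  [-11/12, 1/3, 1/12, 1/6, 1/6] . pi = 0
  [1/12, -5/6, 1/4, 1/6, 1/4] . pi = 0
  [1/6, 1/4, -7/12, 1/4, 1/6] . pi = 0
  [1/12, 1/12, 1/6, -2/3, 1/12] . pi = 0
  [1, 1, 1, 1, 1] . pi = 1

Solving yields:
  pi_A = 2267/13835
  pi_B = 539/2767
  pi_C = 3589/13835
  pi_D = 1936/13835
  pi_E = 3348/13835

Verification (pi * P):
  2267/13835*1/12 + 539/2767*1/3 + 3589/13835*1/12 + 1936/13835*1/6 + 3348/13835*1/6 = 2267/13835 = pi_A  (ok)
  2267/13835*1/12 + 539/2767*1/6 + 3589/13835*1/4 + 1936/13835*1/6 + 3348/13835*1/4 = 539/2767 = pi_B  (ok)
  2267/13835*1/6 + 539/2767*1/4 + 3589/13835*5/12 + 1936/13835*1/4 + 3348/13835*1/6 = 3589/13835 = pi_C  (ok)
  2267/13835*1/12 + 539/2767*1/12 + 3589/13835*1/6 + 1936/13835*1/3 + 3348/13835*1/12 = 1936/13835 = pi_D  (ok)
  2267/13835*7/12 + 539/2767*1/6 + 3589/13835*1/12 + 1936/13835*1/12 + 3348/13835*1/3 = 3348/13835 = pi_E  (ok)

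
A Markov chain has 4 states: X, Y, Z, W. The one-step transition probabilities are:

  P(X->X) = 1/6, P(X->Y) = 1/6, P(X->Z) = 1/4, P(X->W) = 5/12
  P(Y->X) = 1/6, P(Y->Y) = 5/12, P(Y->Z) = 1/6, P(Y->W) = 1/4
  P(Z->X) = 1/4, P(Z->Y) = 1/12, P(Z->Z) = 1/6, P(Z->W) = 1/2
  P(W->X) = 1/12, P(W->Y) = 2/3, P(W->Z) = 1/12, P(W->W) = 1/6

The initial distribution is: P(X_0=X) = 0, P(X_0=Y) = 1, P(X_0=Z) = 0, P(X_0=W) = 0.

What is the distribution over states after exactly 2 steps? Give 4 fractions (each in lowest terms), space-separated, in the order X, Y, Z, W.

Propagating the distribution step by step (d_{t+1} = d_t * P):
d_0 = (X=0, Y=1, Z=0, W=0)
  d_1[X] = 0*1/6 + 1*1/6 + 0*1/4 + 0*1/12 = 1/6
  d_1[Y] = 0*1/6 + 1*5/12 + 0*1/12 + 0*2/3 = 5/12
  d_1[Z] = 0*1/4 + 1*1/6 + 0*1/6 + 0*1/12 = 1/6
  d_1[W] = 0*5/12 + 1*1/4 + 0*1/2 + 0*1/6 = 1/4
d_1 = (X=1/6, Y=5/12, Z=1/6, W=1/4)
  d_2[X] = 1/6*1/6 + 5/12*1/6 + 1/6*1/4 + 1/4*1/12 = 23/144
  d_2[Y] = 1/6*1/6 + 5/12*5/12 + 1/6*1/12 + 1/4*2/3 = 55/144
  d_2[Z] = 1/6*1/4 + 5/12*1/6 + 1/6*1/6 + 1/4*1/12 = 23/144
  d_2[W] = 1/6*5/12 + 5/12*1/4 + 1/6*1/2 + 1/4*1/6 = 43/144
d_2 = (X=23/144, Y=55/144, Z=23/144, W=43/144)

Answer: 23/144 55/144 23/144 43/144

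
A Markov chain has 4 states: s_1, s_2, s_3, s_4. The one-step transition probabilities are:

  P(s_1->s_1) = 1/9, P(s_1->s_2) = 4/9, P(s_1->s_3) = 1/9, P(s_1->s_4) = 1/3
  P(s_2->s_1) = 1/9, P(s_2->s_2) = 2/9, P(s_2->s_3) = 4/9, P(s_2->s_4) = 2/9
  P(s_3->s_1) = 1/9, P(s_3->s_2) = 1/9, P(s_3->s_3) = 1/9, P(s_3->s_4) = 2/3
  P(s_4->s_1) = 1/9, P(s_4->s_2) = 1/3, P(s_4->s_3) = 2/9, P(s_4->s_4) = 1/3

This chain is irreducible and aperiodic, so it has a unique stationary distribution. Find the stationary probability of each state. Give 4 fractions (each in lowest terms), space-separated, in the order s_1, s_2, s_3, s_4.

Answer: 1/9 41/156 113/468 5/13

Derivation:
The stationary distribution satisfies pi = pi * P, i.e.:
  pi_s_1 = 1/9*pi_s_1 + 1/9*pi_s_2 + 1/9*pi_s_3 + 1/9*pi_s_4
  pi_s_2 = 4/9*pi_s_1 + 2/9*pi_s_2 + 1/9*pi_s_3 + 1/3*pi_s_4
  pi_s_3 = 1/9*pi_s_1 + 4/9*pi_s_2 + 1/9*pi_s_3 + 2/9*pi_s_4
  pi_s_4 = 1/3*pi_s_1 + 2/9*pi_s_2 + 2/3*pi_s_3 + 1/3*pi_s_4
with normalization: pi_s_1 + pi_s_2 + pi_s_3 + pi_s_4 = 1.

Using the first 3 balance equations plus normalization, the linear system A*pi = b is:
  [-8/9, 1/9, 1/9, 1/9] . pi = 0
  [4/9, -7/9, 1/9, 1/3] . pi = 0
  [1/9, 4/9, -8/9, 2/9] . pi = 0
  [1, 1, 1, 1] . pi = 1

Solving yields:
  pi_s_1 = 1/9
  pi_s_2 = 41/156
  pi_s_3 = 113/468
  pi_s_4 = 5/13

Verification (pi * P):
  1/9*1/9 + 41/156*1/9 + 113/468*1/9 + 5/13*1/9 = 1/9 = pi_s_1  (ok)
  1/9*4/9 + 41/156*2/9 + 113/468*1/9 + 5/13*1/3 = 41/156 = pi_s_2  (ok)
  1/9*1/9 + 41/156*4/9 + 113/468*1/9 + 5/13*2/9 = 113/468 = pi_s_3  (ok)
  1/9*1/3 + 41/156*2/9 + 113/468*2/3 + 5/13*1/3 = 5/13 = pi_s_4  (ok)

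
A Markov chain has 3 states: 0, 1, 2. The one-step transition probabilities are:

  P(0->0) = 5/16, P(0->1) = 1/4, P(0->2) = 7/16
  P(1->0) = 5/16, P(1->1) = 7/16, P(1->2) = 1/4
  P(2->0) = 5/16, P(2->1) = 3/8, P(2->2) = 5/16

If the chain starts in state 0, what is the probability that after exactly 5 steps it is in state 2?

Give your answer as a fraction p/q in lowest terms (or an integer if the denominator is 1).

Computing P^5 by repeated multiplication:
P^1 =
  0: [5/16, 1/4, 7/16]
  1: [5/16, 7/16, 1/4]
  2: [5/16, 3/8, 5/16]
P^2 =
  0: [5/16, 45/128, 43/128]
  1: [5/16, 93/256, 83/256]
  2: [5/16, 23/64, 21/64]
P^3 =
  0: [5/16, 733/2048, 675/2048]
  1: [5/16, 1469/4096, 1347/4096]
  2: [5/16, 367/1024, 337/1024]
P^4 =
  0: [5/16, 11741/32768, 10787/32768]
  1: [5/16, 23485/65536, 21571/65536]
  2: [5/16, 5871/16384, 5393/16384]
P^5 =
  0: [5/16, 187869/524288, 172579/524288]
  1: [5/16, 375741/1048576, 345155/1048576]
  2: [5/16, 93935/262144, 86289/262144]

(P^5)[0 -> 2] = 172579/524288

Answer: 172579/524288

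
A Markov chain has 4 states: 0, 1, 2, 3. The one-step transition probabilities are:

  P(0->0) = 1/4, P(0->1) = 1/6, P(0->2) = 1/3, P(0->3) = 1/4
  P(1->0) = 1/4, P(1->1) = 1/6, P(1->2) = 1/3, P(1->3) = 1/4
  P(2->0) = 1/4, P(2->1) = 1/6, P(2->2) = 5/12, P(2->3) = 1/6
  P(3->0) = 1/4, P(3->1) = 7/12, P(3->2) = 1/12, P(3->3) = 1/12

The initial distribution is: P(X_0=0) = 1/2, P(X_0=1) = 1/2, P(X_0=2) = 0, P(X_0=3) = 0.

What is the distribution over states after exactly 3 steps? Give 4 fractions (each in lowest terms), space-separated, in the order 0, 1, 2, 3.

Answer: 1/4 209/864 541/1728 337/1728

Derivation:
Propagating the distribution step by step (d_{t+1} = d_t * P):
d_0 = (0=1/2, 1=1/2, 2=0, 3=0)
  d_1[0] = 1/2*1/4 + 1/2*1/4 + 0*1/4 + 0*1/4 = 1/4
  d_1[1] = 1/2*1/6 + 1/2*1/6 + 0*1/6 + 0*7/12 = 1/6
  d_1[2] = 1/2*1/3 + 1/2*1/3 + 0*5/12 + 0*1/12 = 1/3
  d_1[3] = 1/2*1/4 + 1/2*1/4 + 0*1/6 + 0*1/12 = 1/4
d_1 = (0=1/4, 1=1/6, 2=1/3, 3=1/4)
  d_2[0] = 1/4*1/4 + 1/6*1/4 + 1/3*1/4 + 1/4*1/4 = 1/4
  d_2[1] = 1/4*1/6 + 1/6*1/6 + 1/3*1/6 + 1/4*7/12 = 13/48
  d_2[2] = 1/4*1/3 + 1/6*1/3 + 1/3*5/12 + 1/4*1/12 = 43/144
  d_2[3] = 1/4*1/4 + 1/6*1/4 + 1/3*1/6 + 1/4*1/12 = 13/72
d_2 = (0=1/4, 1=13/48, 2=43/144, 3=13/72)
  d_3[0] = 1/4*1/4 + 13/48*1/4 + 43/144*1/4 + 13/72*1/4 = 1/4
  d_3[1] = 1/4*1/6 + 13/48*1/6 + 43/144*1/6 + 13/72*7/12 = 209/864
  d_3[2] = 1/4*1/3 + 13/48*1/3 + 43/144*5/12 + 13/72*1/12 = 541/1728
  d_3[3] = 1/4*1/4 + 13/48*1/4 + 43/144*1/6 + 13/72*1/12 = 337/1728
d_3 = (0=1/4, 1=209/864, 2=541/1728, 3=337/1728)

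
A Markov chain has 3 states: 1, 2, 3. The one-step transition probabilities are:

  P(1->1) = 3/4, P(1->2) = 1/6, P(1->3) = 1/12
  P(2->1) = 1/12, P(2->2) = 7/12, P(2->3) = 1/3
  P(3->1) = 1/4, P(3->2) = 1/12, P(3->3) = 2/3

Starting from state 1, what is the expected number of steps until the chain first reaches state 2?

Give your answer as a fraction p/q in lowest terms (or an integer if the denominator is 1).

Let h_i = expected steps to first reach 2 from state i.
Boundary: h_2 = 0.
First-step equations for the other states:
  h_1 = 1 + 3/4*h_1 + 1/6*h_2 + 1/12*h_3
  h_3 = 1 + 1/4*h_1 + 1/12*h_2 + 2/3*h_3

Substituting h_2 = 0 and rearranging gives the linear system (I - Q) h = 1:
  [1/4, -1/12] . (h_1, h_3) = 1
  [-1/4, 1/3] . (h_1, h_3) = 1

Solving yields:
  h_1 = 20/3
  h_3 = 8

Starting state is 1, so the expected hitting time is h_1 = 20/3.

Answer: 20/3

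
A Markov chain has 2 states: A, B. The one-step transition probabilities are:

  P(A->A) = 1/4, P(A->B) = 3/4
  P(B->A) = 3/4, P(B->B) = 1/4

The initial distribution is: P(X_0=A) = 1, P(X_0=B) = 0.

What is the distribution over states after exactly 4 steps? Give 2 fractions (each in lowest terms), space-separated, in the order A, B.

Propagating the distribution step by step (d_{t+1} = d_t * P):
d_0 = (A=1, B=0)
  d_1[A] = 1*1/4 + 0*3/4 = 1/4
  d_1[B] = 1*3/4 + 0*1/4 = 3/4
d_1 = (A=1/4, B=3/4)
  d_2[A] = 1/4*1/4 + 3/4*3/4 = 5/8
  d_2[B] = 1/4*3/4 + 3/4*1/4 = 3/8
d_2 = (A=5/8, B=3/8)
  d_3[A] = 5/8*1/4 + 3/8*3/4 = 7/16
  d_3[B] = 5/8*3/4 + 3/8*1/4 = 9/16
d_3 = (A=7/16, B=9/16)
  d_4[A] = 7/16*1/4 + 9/16*3/4 = 17/32
  d_4[B] = 7/16*3/4 + 9/16*1/4 = 15/32
d_4 = (A=17/32, B=15/32)

Answer: 17/32 15/32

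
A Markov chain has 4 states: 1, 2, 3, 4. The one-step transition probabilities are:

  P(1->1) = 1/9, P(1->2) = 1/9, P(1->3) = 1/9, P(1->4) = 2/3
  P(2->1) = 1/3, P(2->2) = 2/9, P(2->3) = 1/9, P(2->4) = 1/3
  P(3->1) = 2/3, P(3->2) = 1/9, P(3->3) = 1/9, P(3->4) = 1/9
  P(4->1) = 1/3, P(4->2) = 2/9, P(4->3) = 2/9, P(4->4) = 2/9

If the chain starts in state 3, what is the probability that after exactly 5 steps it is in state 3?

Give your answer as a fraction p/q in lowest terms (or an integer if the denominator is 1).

Answer: 8978/59049

Derivation:
Computing P^5 by repeated multiplication:
P^1 =
  1: [1/9, 1/9, 1/9, 2/3]
  2: [1/3, 2/9, 1/9, 1/3]
  3: [2/3, 1/9, 1/9, 1/9]
  4: [1/3, 2/9, 2/9, 2/9]
P^2 =
  1: [28/81, 16/81, 5/27, 22/81]
  2: [8/27, 14/81, 4/27, 31/81]
  3: [2/9, 11/81, 10/81, 14/27]
  4: [1/3, 13/81, 11/81, 10/27]
P^3 =
  1: [232/729, 119/729, 103/729, 275/729]
  2: [77/243, 14/81, 112/729, 260/729]
  3: [79/243, 134/729, 41/243, 235/729]
  4: [74/243, 124/729, 37/243, 272/729]
P^4 =
  1: [2032/6561, 1123/6561, 1004/6561, 2402/6561]
  2: [229/729, 1115/6561, 989/6561, 2396/6561]
  3: [694/2187, 122/729, 964/6561, 2417/6561]
  4: [692/2187, 125/729, 1001/6561, 2359/6561]
P^5 =
  1: [18631/59049, 3362/19683, 8963/59049, 7123/19683]
  2: [6176/19683, 10072/59049, 8957/59049, 796/2187]
  3: [6137/19683, 10076/59049, 8978/59049, 21584/59049]
  4: [6178/19683, 10045/59049, 8920/59049, 21550/59049]

(P^5)[3 -> 3] = 8978/59049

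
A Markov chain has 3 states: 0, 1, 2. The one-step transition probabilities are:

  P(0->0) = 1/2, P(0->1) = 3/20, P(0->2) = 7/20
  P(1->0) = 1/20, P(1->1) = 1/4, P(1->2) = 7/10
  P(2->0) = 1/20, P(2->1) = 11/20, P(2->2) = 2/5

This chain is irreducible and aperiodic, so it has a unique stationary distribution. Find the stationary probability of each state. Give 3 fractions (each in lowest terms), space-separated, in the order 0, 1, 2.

Answer: 1/11 113/286 147/286

Derivation:
The stationary distribution satisfies pi = pi * P, i.e.:
  pi_0 = 1/2*pi_0 + 1/20*pi_1 + 1/20*pi_2
  pi_1 = 3/20*pi_0 + 1/4*pi_1 + 11/20*pi_2
  pi_2 = 7/20*pi_0 + 7/10*pi_1 + 2/5*pi_2
with normalization: pi_0 + pi_1 + pi_2 = 1.

Using the first 2 balance equations plus normalization, the linear system A*pi = b is:
  [-1/2, 1/20, 1/20] . pi = 0
  [3/20, -3/4, 11/20] . pi = 0
  [1, 1, 1] . pi = 1

Solving yields:
  pi_0 = 1/11
  pi_1 = 113/286
  pi_2 = 147/286

Verification (pi * P):
  1/11*1/2 + 113/286*1/20 + 147/286*1/20 = 1/11 = pi_0  (ok)
  1/11*3/20 + 113/286*1/4 + 147/286*11/20 = 113/286 = pi_1  (ok)
  1/11*7/20 + 113/286*7/10 + 147/286*2/5 = 147/286 = pi_2  (ok)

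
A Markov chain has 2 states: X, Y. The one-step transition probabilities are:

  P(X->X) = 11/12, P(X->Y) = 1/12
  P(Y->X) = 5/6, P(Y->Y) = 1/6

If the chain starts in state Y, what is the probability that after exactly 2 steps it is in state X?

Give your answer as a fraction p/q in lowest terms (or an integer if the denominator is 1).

Answer: 65/72

Derivation:
Computing P^2 by repeated multiplication:
P^1 =
  X: [11/12, 1/12]
  Y: [5/6, 1/6]
P^2 =
  X: [131/144, 13/144]
  Y: [65/72, 7/72]

(P^2)[Y -> X] = 65/72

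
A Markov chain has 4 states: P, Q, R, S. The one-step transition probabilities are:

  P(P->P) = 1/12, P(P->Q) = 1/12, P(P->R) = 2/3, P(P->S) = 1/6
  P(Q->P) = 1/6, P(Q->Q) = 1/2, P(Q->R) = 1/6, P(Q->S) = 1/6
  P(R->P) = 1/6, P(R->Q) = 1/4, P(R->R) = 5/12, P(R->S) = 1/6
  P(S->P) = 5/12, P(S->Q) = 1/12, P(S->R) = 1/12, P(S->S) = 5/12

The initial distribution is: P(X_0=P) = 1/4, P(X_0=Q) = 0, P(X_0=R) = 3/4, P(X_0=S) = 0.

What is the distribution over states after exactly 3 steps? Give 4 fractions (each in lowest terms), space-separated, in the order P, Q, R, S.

Propagating the distribution step by step (d_{t+1} = d_t * P):
d_0 = (P=1/4, Q=0, R=3/4, S=0)
  d_1[P] = 1/4*1/12 + 0*1/6 + 3/4*1/6 + 0*5/12 = 7/48
  d_1[Q] = 1/4*1/12 + 0*1/2 + 3/4*1/4 + 0*1/12 = 5/24
  d_1[R] = 1/4*2/3 + 0*1/6 + 3/4*5/12 + 0*1/12 = 23/48
  d_1[S] = 1/4*1/6 + 0*1/6 + 3/4*1/6 + 0*5/12 = 1/6
d_1 = (P=7/48, Q=5/24, R=23/48, S=1/6)
  d_2[P] = 7/48*1/12 + 5/24*1/6 + 23/48*1/6 + 1/6*5/12 = 113/576
  d_2[Q] = 7/48*1/12 + 5/24*1/2 + 23/48*1/4 + 1/6*1/12 = 1/4
  d_2[R] = 7/48*2/3 + 5/24*1/6 + 23/48*5/12 + 1/6*1/12 = 199/576
  d_2[S] = 7/48*1/6 + 5/24*1/6 + 23/48*1/6 + 1/6*5/12 = 5/24
d_2 = (P=113/576, Q=1/4, R=199/576, S=5/24)
  d_3[P] = 113/576*1/12 + 1/4*1/6 + 199/576*1/6 + 5/24*5/12 = 1399/6912
  d_3[Q] = 113/576*1/12 + 1/4*1/2 + 199/576*1/4 + 5/24*1/12 = 847/3456
  d_3[R] = 113/576*2/3 + 1/4*1/6 + 199/576*5/12 + 5/24*1/12 = 769/2304
  d_3[S] = 113/576*1/6 + 1/4*1/6 + 199/576*1/6 + 5/24*5/12 = 7/32
d_3 = (P=1399/6912, Q=847/3456, R=769/2304, S=7/32)

Answer: 1399/6912 847/3456 769/2304 7/32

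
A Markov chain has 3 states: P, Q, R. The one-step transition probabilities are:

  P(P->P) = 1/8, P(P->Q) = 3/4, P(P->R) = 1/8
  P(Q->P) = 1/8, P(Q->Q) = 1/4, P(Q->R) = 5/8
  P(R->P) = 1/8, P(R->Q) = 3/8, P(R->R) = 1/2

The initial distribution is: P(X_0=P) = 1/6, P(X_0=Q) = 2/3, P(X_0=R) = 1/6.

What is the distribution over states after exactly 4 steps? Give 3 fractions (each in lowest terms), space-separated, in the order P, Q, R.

Propagating the distribution step by step (d_{t+1} = d_t * P):
d_0 = (P=1/6, Q=2/3, R=1/6)
  d_1[P] = 1/6*1/8 + 2/3*1/8 + 1/6*1/8 = 1/8
  d_1[Q] = 1/6*3/4 + 2/3*1/4 + 1/6*3/8 = 17/48
  d_1[R] = 1/6*1/8 + 2/3*5/8 + 1/6*1/2 = 25/48
d_1 = (P=1/8, Q=17/48, R=25/48)
  d_2[P] = 1/8*1/8 + 17/48*1/8 + 25/48*1/8 = 1/8
  d_2[Q] = 1/8*3/4 + 17/48*1/4 + 25/48*3/8 = 145/384
  d_2[R] = 1/8*1/8 + 17/48*5/8 + 25/48*1/2 = 191/384
d_2 = (P=1/8, Q=145/384, R=191/384)
  d_3[P] = 1/8*1/8 + 145/384*1/8 + 191/384*1/8 = 1/8
  d_3[Q] = 1/8*3/4 + 145/384*1/4 + 191/384*3/8 = 1151/3072
  d_3[R] = 1/8*1/8 + 145/384*5/8 + 191/384*1/2 = 1537/3072
d_3 = (P=1/8, Q=1151/3072, R=1537/3072)
  d_4[P] = 1/8*1/8 + 1151/3072*1/8 + 1537/3072*1/8 = 1/8
  d_4[Q] = 1/8*3/4 + 1151/3072*1/4 + 1537/3072*3/8 = 9217/24576
  d_4[R] = 1/8*1/8 + 1151/3072*5/8 + 1537/3072*1/2 = 12287/24576
d_4 = (P=1/8, Q=9217/24576, R=12287/24576)

Answer: 1/8 9217/24576 12287/24576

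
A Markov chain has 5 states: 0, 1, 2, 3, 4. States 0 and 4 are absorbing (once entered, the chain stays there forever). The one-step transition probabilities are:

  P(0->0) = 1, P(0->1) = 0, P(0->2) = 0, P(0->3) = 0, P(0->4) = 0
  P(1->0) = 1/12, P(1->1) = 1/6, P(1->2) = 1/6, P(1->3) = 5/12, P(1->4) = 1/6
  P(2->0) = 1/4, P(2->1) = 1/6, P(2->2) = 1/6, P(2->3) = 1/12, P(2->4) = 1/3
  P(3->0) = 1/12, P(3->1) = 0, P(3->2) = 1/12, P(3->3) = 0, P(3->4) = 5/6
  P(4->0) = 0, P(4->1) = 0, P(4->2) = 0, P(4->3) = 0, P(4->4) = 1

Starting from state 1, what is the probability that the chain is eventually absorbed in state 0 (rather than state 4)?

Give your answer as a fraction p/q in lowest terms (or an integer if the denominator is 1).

Let a_i = P(absorbed in 0 | start in state i).
Boundary conditions: a_0 = 1, a_4 = 0.
For each transient state i, a_i = sum_j P(i->j) * a_j:
  a_1 = 1/12*a_0 + 1/6*a_1 + 1/6*a_2 + 5/12*a_3 + 1/6*a_4
  a_2 = 1/4*a_0 + 1/6*a_1 + 1/6*a_2 + 1/12*a_3 + 1/3*a_4
  a_3 = 1/12*a_0 + 0*a_1 + 1/12*a_2 + 0*a_3 + 5/6*a_4

Substituting a_0 = 1 and a_4 = 0, rearrange to (I - Q) a = r where r[i] = P(i -> 0):
  [5/6, -1/6, -5/12] . (a_1, a_2, a_3) = 1/12
  [-1/6, 5/6, -1/12] . (a_1, a_2, a_3) = 1/4
  [0, -1/12, 1] . (a_1, a_2, a_3) = 1/12

Solving yields:
  a_1 = 129/566
  a_2 = 101/283
  a_3 = 32/283

Starting state is 1, so the absorption probability is a_1 = 129/566.

Answer: 129/566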